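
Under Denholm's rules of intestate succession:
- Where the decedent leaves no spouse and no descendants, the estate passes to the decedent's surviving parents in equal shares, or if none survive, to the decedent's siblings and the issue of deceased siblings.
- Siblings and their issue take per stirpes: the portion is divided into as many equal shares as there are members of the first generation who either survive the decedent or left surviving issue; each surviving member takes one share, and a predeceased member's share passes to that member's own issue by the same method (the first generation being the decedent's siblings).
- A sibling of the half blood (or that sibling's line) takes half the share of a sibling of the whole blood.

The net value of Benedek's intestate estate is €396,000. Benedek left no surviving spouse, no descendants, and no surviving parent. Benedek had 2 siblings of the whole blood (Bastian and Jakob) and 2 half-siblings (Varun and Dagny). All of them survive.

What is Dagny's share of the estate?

Dagny receives €66,000.

The entire €396,000 passes to the siblings and their issue.
Counting each half-blood sibling's line as half a unit, there are 3 units in €396,000, so one unit is €132,000. Whole-blood lines (Bastian and Jakob) take €132,000 each; half-blood lines (Varun and Dagny) take €66,000 each.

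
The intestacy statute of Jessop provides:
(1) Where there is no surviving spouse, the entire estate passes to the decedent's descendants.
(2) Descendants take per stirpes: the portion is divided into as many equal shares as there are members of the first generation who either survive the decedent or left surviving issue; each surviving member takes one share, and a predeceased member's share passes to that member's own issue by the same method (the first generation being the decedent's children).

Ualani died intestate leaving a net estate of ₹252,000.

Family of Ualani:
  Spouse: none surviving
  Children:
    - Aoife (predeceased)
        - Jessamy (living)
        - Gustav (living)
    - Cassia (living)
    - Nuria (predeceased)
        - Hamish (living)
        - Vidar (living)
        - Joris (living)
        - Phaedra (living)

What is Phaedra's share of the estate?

The entire ₹252,000 passes to the descendants.
That amount (₹252,000) is divided into 3 shares of ₹84,000: Cassia takes ₹84,000; Aoife's ₹84,000 share passes to Aoife's issue; Nuria's ₹84,000 share passes to Nuria's issue.
Aoife's share (₹84,000) is divided into 2 shares of ₹42,000: Jessamy and Gustav each take ₹42,000.
Nuria's share (₹84,000) is divided into 4 shares of ₹21,000: Hamish, Vidar, Joris, and Phaedra each take ₹21,000.

Phaedra receives ₹21,000.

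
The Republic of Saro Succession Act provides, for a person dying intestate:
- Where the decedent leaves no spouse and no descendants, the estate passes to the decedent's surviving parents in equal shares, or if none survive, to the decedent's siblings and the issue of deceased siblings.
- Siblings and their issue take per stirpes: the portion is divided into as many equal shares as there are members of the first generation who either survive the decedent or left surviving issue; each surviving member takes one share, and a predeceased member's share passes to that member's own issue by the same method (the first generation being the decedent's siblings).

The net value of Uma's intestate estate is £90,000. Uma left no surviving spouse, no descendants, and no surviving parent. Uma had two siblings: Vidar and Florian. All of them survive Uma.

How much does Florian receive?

The entire £90,000 passes to the siblings and their issue.
That amount (£90,000) is divided into 2 shares of £45,000: Vidar and Florian each take £45,000.

Florian receives £45,000.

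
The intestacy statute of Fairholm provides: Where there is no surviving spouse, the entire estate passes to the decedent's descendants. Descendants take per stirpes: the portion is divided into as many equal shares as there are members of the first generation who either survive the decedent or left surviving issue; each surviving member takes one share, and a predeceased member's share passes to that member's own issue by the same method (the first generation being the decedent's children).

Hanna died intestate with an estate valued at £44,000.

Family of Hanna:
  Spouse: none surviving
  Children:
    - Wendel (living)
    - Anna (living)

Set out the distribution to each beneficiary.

Wendel: £22,000; Anna: £22,000

The entire £44,000 passes to the descendants.
That amount (£44,000) is divided into 2 shares of £22,000: Wendel and Anna each take £22,000.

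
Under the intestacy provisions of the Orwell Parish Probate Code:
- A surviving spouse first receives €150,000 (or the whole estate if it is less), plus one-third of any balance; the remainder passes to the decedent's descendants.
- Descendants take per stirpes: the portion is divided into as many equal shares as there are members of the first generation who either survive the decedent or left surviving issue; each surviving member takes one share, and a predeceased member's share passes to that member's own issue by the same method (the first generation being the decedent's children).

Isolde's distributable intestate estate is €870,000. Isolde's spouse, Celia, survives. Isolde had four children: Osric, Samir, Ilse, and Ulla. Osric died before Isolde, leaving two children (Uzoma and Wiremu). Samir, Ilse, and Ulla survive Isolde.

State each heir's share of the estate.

Celia first takes €150,000, leaving a balance of €720,000. Celia then takes one-third of the balance (€240,000), for a total of €390,000. The remaining €480,000 passes to the descendants.
The descendants' portion (€480,000) is divided into 4 shares of €120,000: Samir, Ilse, and Ulla each take €120,000; Osric's €120,000 share passes to Osric's issue.
Osric's share (€120,000) is divided into 2 shares of €60,000: Uzoma and Wiremu each take €60,000.

Celia: €390,000; Uzoma: €60,000; Wiremu: €60,000; Samir: €120,000; Ilse: €120,000; Ulla: €120,000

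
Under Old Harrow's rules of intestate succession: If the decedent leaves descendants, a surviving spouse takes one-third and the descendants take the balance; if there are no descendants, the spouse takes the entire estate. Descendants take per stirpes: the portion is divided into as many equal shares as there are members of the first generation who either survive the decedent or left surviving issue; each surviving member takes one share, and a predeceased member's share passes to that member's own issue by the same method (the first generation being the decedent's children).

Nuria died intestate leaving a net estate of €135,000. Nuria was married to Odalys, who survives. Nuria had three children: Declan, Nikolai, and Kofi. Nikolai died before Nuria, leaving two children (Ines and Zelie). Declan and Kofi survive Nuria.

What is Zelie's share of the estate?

Odalys takes one-third of €135,000 = €45,000. The remaining €90,000 passes to the descendants.
The descendants' portion (€90,000) is divided into 3 shares of €30,000: Declan and Kofi each take €30,000; Nikolai's €30,000 share passes to Nikolai's issue.
Nikolai's share (€30,000) is divided into 2 shares of €15,000: Ines and Zelie each take €15,000.

Zelie receives €15,000.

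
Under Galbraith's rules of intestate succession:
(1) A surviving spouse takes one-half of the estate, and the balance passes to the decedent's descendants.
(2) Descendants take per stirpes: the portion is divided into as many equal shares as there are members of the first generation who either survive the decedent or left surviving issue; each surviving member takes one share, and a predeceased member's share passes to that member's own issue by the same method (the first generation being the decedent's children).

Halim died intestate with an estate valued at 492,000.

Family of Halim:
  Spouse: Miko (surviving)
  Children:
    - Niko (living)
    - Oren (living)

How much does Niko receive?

Miko takes one-half of 492,000 = 246,000. The remaining 246,000 passes to the descendants.
The descendants' portion (246,000) is divided into 2 shares of 123,000: Niko and Oren each take 123,000.

Niko receives 123,000.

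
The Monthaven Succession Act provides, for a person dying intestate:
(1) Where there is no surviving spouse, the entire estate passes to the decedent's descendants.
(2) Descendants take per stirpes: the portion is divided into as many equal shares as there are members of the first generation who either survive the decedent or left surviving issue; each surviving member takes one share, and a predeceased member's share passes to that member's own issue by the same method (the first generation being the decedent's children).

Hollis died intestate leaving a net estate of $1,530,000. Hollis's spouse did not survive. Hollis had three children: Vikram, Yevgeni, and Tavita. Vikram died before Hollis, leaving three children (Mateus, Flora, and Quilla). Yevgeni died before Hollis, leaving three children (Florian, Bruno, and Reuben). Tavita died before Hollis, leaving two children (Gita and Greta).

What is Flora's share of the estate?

The entire $1,530,000 passes to the descendants.
That amount ($1,530,000) is divided into 3 shares of $510,000: Vikram's $510,000 share passes to Vikram's issue; Yevgeni's $510,000 share passes to Yevgeni's issue; Tavita's $510,000 share passes to Tavita's issue.
Vikram's share ($510,000) is divided into 3 shares of $170,000: Mateus, Flora, and Quilla each take $170,000.
Yevgeni's share ($510,000) is divided into 3 shares of $170,000: Florian, Bruno, and Reuben each take $170,000.
Tavita's share ($510,000) is divided into 2 shares of $255,000: Gita and Greta each take $255,000.

Flora receives $170,000.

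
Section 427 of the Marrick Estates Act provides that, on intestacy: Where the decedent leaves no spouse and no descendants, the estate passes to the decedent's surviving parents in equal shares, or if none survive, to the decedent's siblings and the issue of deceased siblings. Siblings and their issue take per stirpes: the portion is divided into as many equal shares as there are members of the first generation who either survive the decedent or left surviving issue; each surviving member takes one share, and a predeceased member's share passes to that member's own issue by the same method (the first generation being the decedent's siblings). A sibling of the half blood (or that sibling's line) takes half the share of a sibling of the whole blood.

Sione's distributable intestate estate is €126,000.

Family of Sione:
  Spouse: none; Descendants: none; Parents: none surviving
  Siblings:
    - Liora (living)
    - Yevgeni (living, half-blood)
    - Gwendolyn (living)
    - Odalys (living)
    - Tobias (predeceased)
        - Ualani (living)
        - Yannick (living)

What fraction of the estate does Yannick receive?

The entire €126,000 passes to the siblings and their issue.
Counting each half-blood sibling's line as half a unit, there are 9/2 units in €126,000, so one unit is €28,000. Whole-blood lines (Liora, Gwendolyn, Odalys, and Tobias) take €28,000 each; half-blood lines (Yevgeni) take €14,000 each.
Tobias's share (€28,000) is divided into 2 shares of €14,000: Ualani and Yannick each take €14,000.

Yannick receives 1/9 of the estate.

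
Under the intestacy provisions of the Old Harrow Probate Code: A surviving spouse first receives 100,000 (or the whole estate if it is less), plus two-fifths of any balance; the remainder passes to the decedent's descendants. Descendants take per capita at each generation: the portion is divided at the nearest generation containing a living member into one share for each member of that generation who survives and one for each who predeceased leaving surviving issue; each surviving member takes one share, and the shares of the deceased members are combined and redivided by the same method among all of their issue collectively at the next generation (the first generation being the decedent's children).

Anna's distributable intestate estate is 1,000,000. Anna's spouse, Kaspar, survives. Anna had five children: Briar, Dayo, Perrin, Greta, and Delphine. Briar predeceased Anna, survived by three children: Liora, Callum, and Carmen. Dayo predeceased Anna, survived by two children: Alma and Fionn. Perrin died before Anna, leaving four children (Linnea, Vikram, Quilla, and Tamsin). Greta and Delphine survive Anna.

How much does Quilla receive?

Quilla receives 36,000.

Kaspar first takes 100,000, leaving a balance of 900,000. Kaspar then takes two-fifths of the balance (360,000), for a total of 460,000. The remaining 540,000 passes to the descendants.
The descendants' portion (540,000) is divided at the children's generation into 5 shares of 108,000. Greta and Delphine each take 108,000. The 3 shares of the deceased (Briar, Dayo, and Perrin) are combined into a pool of 324,000.
That pool (324,000) is divided at the grandchildren's generation equally among Liora, Callum, Carmen, Alma, Fionn, Linnea, Vikram, Quilla, and Tamsin: 36,000 each.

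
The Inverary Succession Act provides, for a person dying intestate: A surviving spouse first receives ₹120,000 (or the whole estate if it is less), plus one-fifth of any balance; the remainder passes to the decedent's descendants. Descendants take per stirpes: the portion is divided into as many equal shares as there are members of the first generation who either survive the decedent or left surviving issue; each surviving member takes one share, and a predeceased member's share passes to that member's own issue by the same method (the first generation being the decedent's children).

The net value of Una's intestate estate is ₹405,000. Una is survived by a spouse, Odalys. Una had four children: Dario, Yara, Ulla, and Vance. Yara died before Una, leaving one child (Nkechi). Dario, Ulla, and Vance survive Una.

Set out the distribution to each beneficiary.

Odalys: ₹177,000; Dario: ₹57,000; Nkechi: ₹57,000; Ulla: ₹57,000; Vance: ₹57,000

Odalys first takes ₹120,000, leaving a balance of ₹285,000. Odalys then takes one-fifth of the balance (₹57,000), for a total of ₹177,000. The remaining ₹228,000 passes to the descendants.
The descendants' portion (₹228,000) is divided into 4 shares of ₹57,000: Dario, Ulla, and Vance each take ₹57,000; Yara's ₹57,000 share passes to Yara's issue.
Yara's share (₹57,000) passes entirely to Nkechi.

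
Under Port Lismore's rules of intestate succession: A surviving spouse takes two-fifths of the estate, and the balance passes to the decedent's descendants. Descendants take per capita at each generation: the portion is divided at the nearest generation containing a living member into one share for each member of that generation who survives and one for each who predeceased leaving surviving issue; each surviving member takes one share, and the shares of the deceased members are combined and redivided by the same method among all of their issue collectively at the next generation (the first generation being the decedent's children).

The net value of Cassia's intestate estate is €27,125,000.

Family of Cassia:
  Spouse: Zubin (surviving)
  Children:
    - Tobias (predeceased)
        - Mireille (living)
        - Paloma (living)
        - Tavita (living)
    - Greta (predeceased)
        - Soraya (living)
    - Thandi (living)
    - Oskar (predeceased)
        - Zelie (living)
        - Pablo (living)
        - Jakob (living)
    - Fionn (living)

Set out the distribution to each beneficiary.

Zubin takes two-fifths of €27,125,000 = €10,850,000. The remaining €16,275,000 passes to the descendants.
The descendants' portion (€16,275,000) is divided at the children's generation into 5 shares of €3,255,000. Thandi and Fionn each take €3,255,000. The 3 shares of the deceased (Tobias, Greta, and Oskar) are combined into a pool of €9,765,000.
That pool (€9,765,000) is divided at the grandchildren's generation equally among Mireille, Paloma, Tavita, Soraya, Zelie, Pablo, and Jakob: €1,395,000 each.

Zubin: €10,850,000; Mireille: €1,395,000; Paloma: €1,395,000; Tavita: €1,395,000; Soraya: €1,395,000; Thandi: €3,255,000; Zelie: €1,395,000; Pablo: €1,395,000; Jakob: €1,395,000; Fionn: €3,255,000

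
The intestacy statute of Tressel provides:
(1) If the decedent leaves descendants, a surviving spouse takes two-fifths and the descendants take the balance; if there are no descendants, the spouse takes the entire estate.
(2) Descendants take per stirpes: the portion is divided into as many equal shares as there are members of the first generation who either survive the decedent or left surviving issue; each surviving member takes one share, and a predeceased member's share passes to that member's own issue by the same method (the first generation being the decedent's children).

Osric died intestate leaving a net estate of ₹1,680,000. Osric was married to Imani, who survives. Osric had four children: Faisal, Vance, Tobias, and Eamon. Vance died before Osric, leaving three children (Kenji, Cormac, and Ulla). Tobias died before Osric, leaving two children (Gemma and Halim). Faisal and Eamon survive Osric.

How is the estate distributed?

Imani takes two-fifths of ₹1,680,000 = ₹672,000. The remaining ₹1,008,000 passes to the descendants.
The descendants' portion (₹1,008,000) is divided into 4 shares of ₹252,000: Faisal and Eamon each take ₹252,000; Vance's ₹252,000 share passes to Vance's issue; Tobias's ₹252,000 share passes to Tobias's issue.
Vance's share (₹252,000) is divided into 3 shares of ₹84,000: Kenji, Cormac, and Ulla each take ₹84,000.
Tobias's share (₹252,000) is divided into 2 shares of ₹126,000: Gemma and Halim each take ₹126,000.

Imani: ₹672,000; Faisal: ₹252,000; Kenji: ₹84,000; Cormac: ₹84,000; Ulla: ₹84,000; Gemma: ₹126,000; Halim: ₹126,000; Eamon: ₹252,000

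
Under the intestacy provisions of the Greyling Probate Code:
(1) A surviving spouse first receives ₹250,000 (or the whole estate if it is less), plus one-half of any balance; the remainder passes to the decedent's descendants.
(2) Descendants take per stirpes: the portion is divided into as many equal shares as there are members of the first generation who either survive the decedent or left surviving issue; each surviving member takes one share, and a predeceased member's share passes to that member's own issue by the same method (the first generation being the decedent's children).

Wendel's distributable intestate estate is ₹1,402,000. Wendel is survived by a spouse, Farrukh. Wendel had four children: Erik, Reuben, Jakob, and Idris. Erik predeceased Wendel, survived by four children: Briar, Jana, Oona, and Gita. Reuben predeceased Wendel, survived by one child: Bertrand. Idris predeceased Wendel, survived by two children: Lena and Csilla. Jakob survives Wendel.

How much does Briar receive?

Briar receives ₹36,000.

Farrukh first takes ₹250,000, leaving a balance of ₹1,152,000. Farrukh then takes one-half of the balance (₹576,000), for a total of ₹826,000. The remaining ₹576,000 passes to the descendants.
The descendants' portion (₹576,000) is divided into 4 shares of ₹144,000: Jakob takes ₹144,000; Erik's ₹144,000 share passes to Erik's issue; Reuben's ₹144,000 share passes to Reuben's issue; Idris's ₹144,000 share passes to Idris's issue.
Erik's share (₹144,000) is divided into 4 shares of ₹36,000: Briar, Jana, Oona, and Gita each take ₹36,000.
Reuben's share (₹144,000) passes entirely to Bertrand.
Idris's share (₹144,000) is divided into 2 shares of ₹72,000: Lena and Csilla each take ₹72,000.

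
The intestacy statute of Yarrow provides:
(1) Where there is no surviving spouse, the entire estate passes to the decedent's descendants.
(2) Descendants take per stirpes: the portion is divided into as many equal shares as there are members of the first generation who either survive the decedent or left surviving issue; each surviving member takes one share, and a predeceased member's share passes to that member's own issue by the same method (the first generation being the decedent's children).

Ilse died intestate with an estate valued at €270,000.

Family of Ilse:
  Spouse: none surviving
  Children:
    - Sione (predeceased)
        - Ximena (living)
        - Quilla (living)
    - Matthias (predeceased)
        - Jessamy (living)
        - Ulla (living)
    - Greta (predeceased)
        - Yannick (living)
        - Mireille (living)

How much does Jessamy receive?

The entire €270,000 passes to the descendants.
That amount (€270,000) is divided into 3 shares of €90,000: Sione's €90,000 share passes to Sione's issue; Matthias's €90,000 share passes to Matthias's issue; Greta's €90,000 share passes to Greta's issue.
Sione's share (€90,000) is divided into 2 shares of €45,000: Ximena and Quilla each take €45,000.
Matthias's share (€90,000) is divided into 2 shares of €45,000: Jessamy and Ulla each take €45,000.
Greta's share (€90,000) is divided into 2 shares of €45,000: Yannick and Mireille each take €45,000.

Jessamy receives €45,000.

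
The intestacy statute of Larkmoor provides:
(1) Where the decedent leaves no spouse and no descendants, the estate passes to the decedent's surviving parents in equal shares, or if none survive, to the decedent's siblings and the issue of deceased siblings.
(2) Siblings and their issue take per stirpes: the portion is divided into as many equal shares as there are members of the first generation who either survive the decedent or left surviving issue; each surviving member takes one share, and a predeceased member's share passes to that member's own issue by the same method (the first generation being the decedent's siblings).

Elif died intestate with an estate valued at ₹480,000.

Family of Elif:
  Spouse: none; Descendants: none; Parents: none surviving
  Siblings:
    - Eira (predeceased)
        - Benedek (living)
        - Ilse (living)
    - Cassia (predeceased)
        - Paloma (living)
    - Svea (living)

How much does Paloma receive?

Paloma receives ₹160,000.

The entire ₹480,000 passes to the siblings and their issue.
That amount (₹480,000) is divided into 3 shares of ₹160,000: Svea takes ₹160,000; Eira's ₹160,000 share passes to Eira's issue; Cassia's ₹160,000 share passes to Cassia's issue.
Eira's share (₹160,000) is divided into 2 shares of ₹80,000: Benedek and Ilse each take ₹80,000.
Cassia's share (₹160,000) passes entirely to Paloma.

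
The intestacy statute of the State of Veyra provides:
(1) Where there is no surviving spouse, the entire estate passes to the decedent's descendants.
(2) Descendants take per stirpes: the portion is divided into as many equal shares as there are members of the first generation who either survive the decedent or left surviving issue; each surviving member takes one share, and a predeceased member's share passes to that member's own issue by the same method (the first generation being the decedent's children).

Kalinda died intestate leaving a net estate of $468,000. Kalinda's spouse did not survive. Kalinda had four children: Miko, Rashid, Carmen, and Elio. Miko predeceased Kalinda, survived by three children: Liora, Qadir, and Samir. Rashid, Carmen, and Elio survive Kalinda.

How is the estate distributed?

Liora: $39,000; Qadir: $39,000; Samir: $39,000; Rashid: $117,000; Carmen: $117,000; Elio: $117,000

The entire $468,000 passes to the descendants.
That amount ($468,000) is divided into 4 shares of $117,000: Rashid, Carmen, and Elio each take $117,000; Miko's $117,000 share passes to Miko's issue.
Miko's share ($117,000) is divided into 3 shares of $39,000: Liora, Qadir, and Samir each take $39,000.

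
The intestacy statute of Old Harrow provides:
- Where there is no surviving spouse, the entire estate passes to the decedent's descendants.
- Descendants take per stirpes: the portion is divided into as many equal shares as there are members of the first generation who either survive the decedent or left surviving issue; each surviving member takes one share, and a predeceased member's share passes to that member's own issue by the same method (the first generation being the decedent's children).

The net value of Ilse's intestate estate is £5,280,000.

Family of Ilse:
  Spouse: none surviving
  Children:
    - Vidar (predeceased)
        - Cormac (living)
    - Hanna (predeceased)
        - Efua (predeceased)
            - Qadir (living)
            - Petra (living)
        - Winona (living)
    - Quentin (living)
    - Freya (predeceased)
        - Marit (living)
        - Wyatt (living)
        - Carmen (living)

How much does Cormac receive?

Cormac receives £1,320,000.

The entire £5,280,000 passes to the descendants.
That amount (£5,280,000) is divided into 4 shares of £1,320,000: Quentin takes £1,320,000; Vidar's £1,320,000 share passes to Vidar's issue; Hanna's £1,320,000 share passes to Hanna's issue; Freya's £1,320,000 share passes to Freya's issue.
Vidar's share (£1,320,000) passes entirely to Cormac.
Hanna's share (£1,320,000) is divided into 2 shares of £660,000: Winona takes £660,000; Efua's £660,000 share passes to Efua's issue.
Efua's share (£660,000) is divided into 2 shares of £330,000: Qadir and Petra each take £330,000.
Freya's share (£1,320,000) is divided into 3 shares of £440,000: Marit, Wyatt, and Carmen each take £440,000.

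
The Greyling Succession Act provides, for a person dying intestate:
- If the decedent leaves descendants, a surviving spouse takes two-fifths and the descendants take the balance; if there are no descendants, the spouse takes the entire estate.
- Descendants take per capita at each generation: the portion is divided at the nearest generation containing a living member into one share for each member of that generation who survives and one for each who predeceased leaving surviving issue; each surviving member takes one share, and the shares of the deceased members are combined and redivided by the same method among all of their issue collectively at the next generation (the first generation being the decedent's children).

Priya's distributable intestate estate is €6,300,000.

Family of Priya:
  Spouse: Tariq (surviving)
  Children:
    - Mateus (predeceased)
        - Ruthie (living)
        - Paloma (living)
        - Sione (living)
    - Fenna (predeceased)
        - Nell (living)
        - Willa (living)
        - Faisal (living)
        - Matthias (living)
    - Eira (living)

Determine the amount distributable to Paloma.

Paloma receives €360,000.

Tariq takes two-fifths of €6,300,000 = €2,520,000. The remaining €3,780,000 passes to the descendants.
The descendants' portion (€3,780,000) is divided at the children's generation into 3 shares of €1,260,000. Eira takes €1,260,000. The 2 shares of the deceased (Mateus and Fenna) are combined into a pool of €2,520,000.
That pool (€2,520,000) is divided at the grandchildren's generation equally among Ruthie, Paloma, Sione, Nell, Willa, Faisal, and Matthias: €360,000 each.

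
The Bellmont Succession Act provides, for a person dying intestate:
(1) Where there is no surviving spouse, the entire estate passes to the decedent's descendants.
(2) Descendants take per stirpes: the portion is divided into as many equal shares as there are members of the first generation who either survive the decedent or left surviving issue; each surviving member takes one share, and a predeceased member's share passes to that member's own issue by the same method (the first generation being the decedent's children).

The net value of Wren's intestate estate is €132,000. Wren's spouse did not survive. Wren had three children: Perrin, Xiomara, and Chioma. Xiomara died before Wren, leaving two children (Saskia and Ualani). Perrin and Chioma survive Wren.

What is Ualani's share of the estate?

The entire €132,000 passes to the descendants.
That amount (€132,000) is divided into 3 shares of €44,000: Perrin and Chioma each take €44,000; Xiomara's €44,000 share passes to Xiomara's issue.
Xiomara's share (€44,000) is divided into 2 shares of €22,000: Saskia and Ualani each take €22,000.

Ualani receives €22,000.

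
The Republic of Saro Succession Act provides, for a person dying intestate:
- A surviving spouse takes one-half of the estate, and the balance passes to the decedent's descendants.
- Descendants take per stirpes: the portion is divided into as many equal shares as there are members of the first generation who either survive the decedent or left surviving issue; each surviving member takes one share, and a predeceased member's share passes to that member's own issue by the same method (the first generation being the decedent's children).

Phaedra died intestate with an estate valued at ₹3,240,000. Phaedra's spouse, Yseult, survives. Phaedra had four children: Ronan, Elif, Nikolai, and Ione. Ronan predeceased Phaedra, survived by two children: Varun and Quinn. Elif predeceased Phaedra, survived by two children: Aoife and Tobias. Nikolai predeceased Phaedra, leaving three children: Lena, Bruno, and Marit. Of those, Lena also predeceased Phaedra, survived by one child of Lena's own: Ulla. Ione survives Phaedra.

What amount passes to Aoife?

Yseult takes one-half of ₹3,240,000 = ₹1,620,000. The remaining ₹1,620,000 passes to the descendants.
The descendants' portion (₹1,620,000) is divided into 4 shares of ₹405,000: Ione takes ₹405,000; Ronan's ₹405,000 share passes to Ronan's issue; Elif's ₹405,000 share passes to Elif's issue; Nikolai's ₹405,000 share passes to Nikolai's issue.
Ronan's share (₹405,000) is divided into 2 shares of ₹202,500: Varun and Quinn each take ₹202,500.
Elif's share (₹405,000) is divided into 2 shares of ₹202,500: Aoife and Tobias each take ₹202,500.
Nikolai's share (₹405,000) is divided into 3 shares of ₹135,000: Bruno and Marit each take ₹135,000; Lena's ₹135,000 share passes to Lena's issue.
Lena's share (₹135,000) passes entirely to Ulla.

Aoife receives ₹202,500.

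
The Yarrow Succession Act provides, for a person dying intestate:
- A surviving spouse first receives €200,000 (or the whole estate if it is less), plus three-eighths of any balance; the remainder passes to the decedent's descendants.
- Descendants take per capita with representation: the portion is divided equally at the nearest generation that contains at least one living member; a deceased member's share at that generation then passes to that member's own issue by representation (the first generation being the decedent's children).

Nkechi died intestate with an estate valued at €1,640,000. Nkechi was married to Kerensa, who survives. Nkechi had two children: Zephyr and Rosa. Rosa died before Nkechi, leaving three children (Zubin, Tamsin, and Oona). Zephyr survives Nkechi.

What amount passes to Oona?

Kerensa first takes €200,000, leaving a balance of €1,440,000. Kerensa then takes three-eighths of the balance (€540,000), for a total of €740,000. The remaining €900,000 passes to the descendants.
The descendants' portion (€900,000) is divided into 2 shares of €450,000: Zephyr takes €450,000; Rosa's €450,000 share passes to Rosa's issue.
Rosa's share (€450,000) is divided into 3 shares of €150,000: Zubin, Tamsin, and Oona each take €150,000.

Oona receives €150,000.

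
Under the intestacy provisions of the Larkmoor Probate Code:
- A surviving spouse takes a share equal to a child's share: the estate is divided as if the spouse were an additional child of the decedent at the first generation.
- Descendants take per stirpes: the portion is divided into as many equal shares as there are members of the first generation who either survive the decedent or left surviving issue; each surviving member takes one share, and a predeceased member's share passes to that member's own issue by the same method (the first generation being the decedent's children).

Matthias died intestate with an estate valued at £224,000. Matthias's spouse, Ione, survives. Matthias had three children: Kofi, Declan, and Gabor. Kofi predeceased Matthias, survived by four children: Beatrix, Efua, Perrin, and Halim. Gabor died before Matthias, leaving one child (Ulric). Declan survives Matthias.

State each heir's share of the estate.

Ione: £56,000; Beatrix: £14,000; Efua: £14,000; Perrin: £14,000; Halim: £14,000; Declan: £56,000; Ulric: £56,000

The spouse counts as an additional share at the children's level, so there are 4 primary shares of £56,000. Ione takes one such share (£56,000).
The children's combined portion (£168,000) is divided into 3 shares of £56,000: Declan takes £56,000; Kofi's £56,000 share passes to Kofi's issue; Gabor's £56,000 share passes to Gabor's issue.
Kofi's share (£56,000) is divided into 4 shares of £14,000: Beatrix, Efua, Perrin, and Halim each take £14,000.
Gabor's share (£56,000) passes entirely to Ulric.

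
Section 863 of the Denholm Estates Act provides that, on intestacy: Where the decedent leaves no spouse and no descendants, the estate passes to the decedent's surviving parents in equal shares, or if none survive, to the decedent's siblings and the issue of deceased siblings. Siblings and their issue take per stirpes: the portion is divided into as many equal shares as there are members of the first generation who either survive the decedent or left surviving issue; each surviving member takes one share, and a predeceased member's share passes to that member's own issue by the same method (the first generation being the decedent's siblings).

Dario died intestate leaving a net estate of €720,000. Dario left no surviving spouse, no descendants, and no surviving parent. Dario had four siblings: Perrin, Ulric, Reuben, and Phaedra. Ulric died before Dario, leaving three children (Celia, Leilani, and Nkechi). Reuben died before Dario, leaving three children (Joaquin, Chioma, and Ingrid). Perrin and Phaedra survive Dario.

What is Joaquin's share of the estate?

The entire €720,000 passes to the siblings and their issue.
That amount (€720,000) is divided into 4 shares of €180,000: Perrin and Phaedra each take €180,000; Ulric's €180,000 share passes to Ulric's issue; Reuben's €180,000 share passes to Reuben's issue.
Ulric's share (€180,000) is divided into 3 shares of €60,000: Celia, Leilani, and Nkechi each take €60,000.
Reuben's share (€180,000) is divided into 3 shares of €60,000: Joaquin, Chioma, and Ingrid each take €60,000.

Joaquin receives €60,000.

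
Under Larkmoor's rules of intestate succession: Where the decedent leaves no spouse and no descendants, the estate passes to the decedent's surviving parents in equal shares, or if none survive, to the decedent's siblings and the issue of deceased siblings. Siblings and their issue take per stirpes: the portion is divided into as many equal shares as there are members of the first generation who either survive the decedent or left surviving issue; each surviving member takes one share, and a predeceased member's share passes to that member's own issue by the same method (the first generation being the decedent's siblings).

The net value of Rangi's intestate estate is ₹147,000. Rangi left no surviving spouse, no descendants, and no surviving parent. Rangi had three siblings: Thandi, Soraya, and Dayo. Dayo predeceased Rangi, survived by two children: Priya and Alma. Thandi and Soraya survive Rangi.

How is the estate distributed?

The entire ₹147,000 passes to the siblings and their issue.
That amount (₹147,000) is divided into 3 shares of ₹49,000: Thandi and Soraya each take ₹49,000; Dayo's ₹49,000 share passes to Dayo's issue.
Dayo's share (₹49,000) is divided into 2 shares of ₹24,500: Priya and Alma each take ₹24,500.

Thandi: ₹49,000; Soraya: ₹49,000; Priya: ₹24,500; Alma: ₹24,500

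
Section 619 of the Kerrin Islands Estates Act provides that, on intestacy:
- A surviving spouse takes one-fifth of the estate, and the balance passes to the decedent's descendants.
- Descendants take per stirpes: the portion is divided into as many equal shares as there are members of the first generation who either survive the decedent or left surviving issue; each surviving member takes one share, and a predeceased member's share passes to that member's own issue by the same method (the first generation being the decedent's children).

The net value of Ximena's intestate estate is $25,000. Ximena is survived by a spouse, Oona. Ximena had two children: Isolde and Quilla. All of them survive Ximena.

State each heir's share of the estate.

Oona takes one-fifth of $25,000 = $5,000. The remaining $20,000 passes to the descendants.
The descendants' portion ($20,000) is divided into 2 shares of $10,000: Isolde and Quilla each take $10,000.

Oona: $5,000; Isolde: $10,000; Quilla: $10,000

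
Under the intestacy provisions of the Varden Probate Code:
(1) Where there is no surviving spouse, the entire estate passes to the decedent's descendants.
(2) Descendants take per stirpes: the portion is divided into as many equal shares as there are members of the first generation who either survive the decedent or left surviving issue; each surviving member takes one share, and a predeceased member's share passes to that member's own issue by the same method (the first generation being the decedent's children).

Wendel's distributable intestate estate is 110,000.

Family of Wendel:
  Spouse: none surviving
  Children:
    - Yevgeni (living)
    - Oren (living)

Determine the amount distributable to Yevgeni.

The entire 110,000 passes to the descendants.
That amount (110,000) is divided into 2 shares of 55,000: Yevgeni and Oren each take 55,000.

Yevgeni receives 55,000.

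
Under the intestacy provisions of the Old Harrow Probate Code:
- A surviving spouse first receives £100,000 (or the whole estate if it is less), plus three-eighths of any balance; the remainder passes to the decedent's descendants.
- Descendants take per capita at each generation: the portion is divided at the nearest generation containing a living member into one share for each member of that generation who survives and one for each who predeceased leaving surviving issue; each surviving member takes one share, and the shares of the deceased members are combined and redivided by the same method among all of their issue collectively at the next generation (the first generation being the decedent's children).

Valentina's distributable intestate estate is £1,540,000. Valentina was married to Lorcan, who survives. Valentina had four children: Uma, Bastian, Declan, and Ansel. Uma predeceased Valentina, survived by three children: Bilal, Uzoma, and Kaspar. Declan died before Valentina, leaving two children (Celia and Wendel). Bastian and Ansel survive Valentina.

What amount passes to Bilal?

Bilal receives £90,000.

Lorcan first takes £100,000, leaving a balance of £1,440,000. Lorcan then takes three-eighths of the balance (£540,000), for a total of £640,000. The remaining £900,000 passes to the descendants.
The descendants' portion (£900,000) is divided at the children's generation into 4 shares of £225,000. Bastian and Ansel each take £225,000. The 2 shares of the deceased (Uma and Declan) are combined into a pool of £450,000.
That pool (£450,000) is divided at the grandchildren's generation equally among Bilal, Uzoma, Kaspar, Celia, and Wendel: £90,000 each.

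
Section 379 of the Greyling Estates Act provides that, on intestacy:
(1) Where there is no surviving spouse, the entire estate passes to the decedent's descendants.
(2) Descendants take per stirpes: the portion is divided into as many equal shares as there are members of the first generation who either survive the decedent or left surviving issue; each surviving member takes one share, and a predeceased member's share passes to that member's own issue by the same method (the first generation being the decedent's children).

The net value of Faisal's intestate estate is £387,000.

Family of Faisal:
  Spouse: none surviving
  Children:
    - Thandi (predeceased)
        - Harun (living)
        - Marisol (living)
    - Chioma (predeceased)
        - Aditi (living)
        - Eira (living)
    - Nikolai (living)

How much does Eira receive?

Eira receives £64,500.

The entire £387,000 passes to the descendants.
That amount (£387,000) is divided into 3 shares of £129,000: Nikolai takes £129,000; Thandi's £129,000 share passes to Thandi's issue; Chioma's £129,000 share passes to Chioma's issue.
Thandi's share (£129,000) is divided into 2 shares of £64,500: Harun and Marisol each take £64,500.
Chioma's share (£129,000) is divided into 2 shares of £64,500: Aditi and Eira each take £64,500.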